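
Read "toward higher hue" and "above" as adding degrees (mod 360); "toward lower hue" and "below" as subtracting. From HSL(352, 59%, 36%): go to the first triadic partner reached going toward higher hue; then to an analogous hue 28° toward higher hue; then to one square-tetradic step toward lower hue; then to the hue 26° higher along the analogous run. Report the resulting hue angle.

76°

352 + 120 = 472 → 472 − 360 = 112°   (triadic ↑)
112 + 28 = 140°   (analog 28° ↑)
140 − 90 = 50°   (square ↓)
50 + 26 = 76°   (analog 26° ↑)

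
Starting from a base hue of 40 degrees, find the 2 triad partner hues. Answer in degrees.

A triad places three hues 120° apart.
40 + 120 = 160°
40 + 240 = 280°

160° and 280°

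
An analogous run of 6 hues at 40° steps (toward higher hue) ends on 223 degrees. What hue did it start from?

23°

5 steps of 40° (toward higher hue) give a net shift of +200°.
Start = end − shift: 223 − 200 = 23°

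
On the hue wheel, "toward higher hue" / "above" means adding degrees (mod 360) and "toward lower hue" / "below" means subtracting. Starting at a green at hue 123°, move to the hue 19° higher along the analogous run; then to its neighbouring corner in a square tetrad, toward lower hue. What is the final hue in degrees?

123 + 19 = 142°   (analog 19° ↑)
142 − 90 = 52°   (square ↓)

52°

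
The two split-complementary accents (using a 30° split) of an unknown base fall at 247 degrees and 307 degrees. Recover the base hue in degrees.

97°

The accents sit 30° either side of the complement, so the complement is their short-arc midpoint on the wheel.
Short-arc midpoint of 247° and 307°: 277°.
Base is 180° from the complement: 277 − 180 = 97°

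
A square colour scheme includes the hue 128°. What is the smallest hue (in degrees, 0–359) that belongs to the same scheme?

A square tetradic scheme places four hues every 90°.
The full set through 128° is {38°, 128°, 218°, 308°}.

38°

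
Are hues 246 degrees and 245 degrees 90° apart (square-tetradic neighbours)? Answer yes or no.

no

Angular distance: |246 − 245| = 1 = 1°.
90° apart (square-tetradic neighbours) requires 90°.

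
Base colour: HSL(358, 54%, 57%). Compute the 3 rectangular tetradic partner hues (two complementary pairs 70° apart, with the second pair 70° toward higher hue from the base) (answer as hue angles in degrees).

68°, 178° and 248°

A rectangular tetradic uses two complementary pairs 70° apart: offsets 0°, 70°, 180°, 250°.
358 + 70 = 428 → 428 − 360 = 68°
358 + 180 = 538 → 538 − 360 = 178°
358 + 250 = 608 → 608 − 360 = 248°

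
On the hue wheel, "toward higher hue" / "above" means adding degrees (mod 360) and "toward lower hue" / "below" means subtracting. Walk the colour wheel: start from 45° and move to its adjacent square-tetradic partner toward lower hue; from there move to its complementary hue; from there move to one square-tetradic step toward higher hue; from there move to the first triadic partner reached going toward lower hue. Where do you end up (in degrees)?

square ↓ −90°: 45 − 90 = -45 → -45 + 360 = 315°
complement +180°: 315 + 180 = 495 → 495 − 360 = 135°
square ↑ +90°: 135 + 90 = 225°
triadic ↓ −120°: 225 − 120 = 105°

105°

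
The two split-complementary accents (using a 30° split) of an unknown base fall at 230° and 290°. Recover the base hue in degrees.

The accents sit 30° either side of the complement, so the complement is their short-arc midpoint on the wheel.
Short-arc midpoint of 230° and 290°: 260°.
Base is 180° from the complement: 260 − 180 = 80°

80°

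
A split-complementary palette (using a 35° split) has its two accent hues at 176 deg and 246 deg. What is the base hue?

The accents sit 35° either side of the complement, so the complement is their short-arc midpoint on the wheel.
Short-arc midpoint of 176° and 246°: 211°.
Base is 180° from the complement: 211 − 180 = 31°

31°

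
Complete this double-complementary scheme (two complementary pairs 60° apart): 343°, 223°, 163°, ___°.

43°

A rectangular tetradic uses two complementary pairs 60° apart: offsets 0°, 60°, 180°, 240°.
Among {163°, 223°, 343°}, 343° and 163° are a 180° pair.
The remaining hue 223° needs its own complement: 223 + 180 = 403 → 403 − 360 = 43°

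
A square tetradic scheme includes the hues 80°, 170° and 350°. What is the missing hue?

260°

A square tetradic scheme places four hues every 90°.
The full set through 80° is {80°, 170°, 260°, 350°}.
Given {80°, 170°, 350°}, the missing hue is 260°.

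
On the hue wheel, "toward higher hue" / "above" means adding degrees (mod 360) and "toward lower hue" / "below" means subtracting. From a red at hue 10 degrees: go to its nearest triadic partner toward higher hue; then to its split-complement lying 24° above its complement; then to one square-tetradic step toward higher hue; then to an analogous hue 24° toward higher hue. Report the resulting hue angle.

88°

10 + 120 = 130°   (triadic ↑)
130 + 204 = 334°   (split-comp 24° ↑)
334 + 90 = 424 → 424 − 360 = 64°   (square ↑)
64 + 24 = 88°   (analog 24° ↑)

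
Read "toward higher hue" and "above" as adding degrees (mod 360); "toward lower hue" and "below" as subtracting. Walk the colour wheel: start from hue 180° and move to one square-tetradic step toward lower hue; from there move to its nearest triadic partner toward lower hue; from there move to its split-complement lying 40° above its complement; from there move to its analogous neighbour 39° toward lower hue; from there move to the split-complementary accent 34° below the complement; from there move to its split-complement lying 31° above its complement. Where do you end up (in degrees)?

−90° (square ↓): 180 − 90 = 90°
−120° (triadic ↓): 90 − 120 = -30 → -30 + 360 = 330°
+220° (split-comp 40° ↑): 330 + 220 = 550 → 550 − 360 = 190°
−39° (analog 39° ↓): 190 − 39 = 151°
+146° (split-comp 34° ↓): 151 + 146 = 297°
+211° (split-comp 31° ↑): 297 + 211 = 508 → 508 − 360 = 148°

148°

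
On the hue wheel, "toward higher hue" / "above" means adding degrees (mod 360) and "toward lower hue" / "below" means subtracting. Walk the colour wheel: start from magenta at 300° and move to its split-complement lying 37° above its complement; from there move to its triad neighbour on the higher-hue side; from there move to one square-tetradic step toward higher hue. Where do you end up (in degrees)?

split-comp 37° ↑ +217°: 300 + 217 = 517 → 517 − 360 = 157°
triadic ↑ +120°: 157 + 120 = 277°
square ↑ +90°: 277 + 90 = 367 → 367 − 360 = 7°

7°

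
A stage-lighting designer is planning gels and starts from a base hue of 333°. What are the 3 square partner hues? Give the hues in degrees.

A square tetradic scheme places four hues every 90°.
333 + 90 = 423 → 423 − 360 = 63°
333 + 180 = 513 → 513 − 360 = 153°
333 + 270 = 603 → 603 − 360 = 243°

63°, 153° and 243°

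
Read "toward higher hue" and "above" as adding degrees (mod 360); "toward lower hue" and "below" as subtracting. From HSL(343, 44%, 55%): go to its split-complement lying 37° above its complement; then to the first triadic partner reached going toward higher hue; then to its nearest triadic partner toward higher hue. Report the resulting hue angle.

+217° (split-comp 37° ↑): 343 + 217 = 560 → 560 − 360 = 200°
+120° (triadic ↑): 200 + 120 = 320°
+120° (triadic ↑): 320 + 120 = 440 → 440 − 360 = 80°

80°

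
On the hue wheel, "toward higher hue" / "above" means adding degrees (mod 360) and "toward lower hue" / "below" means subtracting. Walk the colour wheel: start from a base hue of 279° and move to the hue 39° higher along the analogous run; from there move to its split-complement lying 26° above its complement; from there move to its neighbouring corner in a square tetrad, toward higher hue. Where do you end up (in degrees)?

254°

analog 39° ↑ +39°: 279 + 39 = 318°
split-comp 26° ↑ +206°: 318 + 206 = 524 → 524 − 360 = 164°
square ↑ +90°: 164 + 90 = 254°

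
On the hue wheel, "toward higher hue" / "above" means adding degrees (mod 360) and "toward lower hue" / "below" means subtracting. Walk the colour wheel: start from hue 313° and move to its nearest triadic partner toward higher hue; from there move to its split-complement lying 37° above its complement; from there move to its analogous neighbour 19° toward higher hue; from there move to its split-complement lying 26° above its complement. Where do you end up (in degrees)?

155°

triadic ↑ +120°: 313 + 120 = 433 → 433 − 360 = 73°
split-comp 37° ↑ +217°: 73 + 217 = 290°
analog 19° ↑ +19°: 290 + 19 = 309°
split-comp 26° ↑ +206°: 309 + 206 = 515 → 515 − 360 = 155°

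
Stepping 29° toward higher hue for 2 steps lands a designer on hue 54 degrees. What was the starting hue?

356°

2 steps of 29° (toward higher hue) give a net shift of +58°.
Start = end − shift: 54 − 58 = -4 → -4 + 360 = 356°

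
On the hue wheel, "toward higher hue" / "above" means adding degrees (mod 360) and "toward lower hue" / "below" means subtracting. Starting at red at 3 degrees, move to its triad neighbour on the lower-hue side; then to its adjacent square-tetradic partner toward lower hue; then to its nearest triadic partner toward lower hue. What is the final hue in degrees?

triadic ↓ −120°: 3 − 120 = -117 → -117 + 360 = 243°
square ↓ −90°: 243 − 90 = 153°
triadic ↓ −120°: 153 − 120 = 33°

33°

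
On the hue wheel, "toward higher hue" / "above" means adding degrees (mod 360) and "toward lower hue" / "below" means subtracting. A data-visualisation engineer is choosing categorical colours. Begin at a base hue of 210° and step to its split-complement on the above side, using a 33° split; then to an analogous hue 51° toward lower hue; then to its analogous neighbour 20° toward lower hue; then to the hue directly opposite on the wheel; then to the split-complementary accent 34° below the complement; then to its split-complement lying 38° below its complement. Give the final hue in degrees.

split-comp 33° ↑ +213°: 210 + 213 = 423 → 423 − 360 = 63°
analog 51° ↓ −51°: 63 − 51 = 12°
analog 20° ↓ −20°: 12 − 20 = -8 → -8 + 360 = 352°
complement +180°: 352 + 180 = 532 → 532 − 360 = 172°
split-comp 34° ↓ +146°: 172 + 146 = 318°
split-comp 38° ↓ +142°: 318 + 142 = 460 → 460 − 360 = 100°

100°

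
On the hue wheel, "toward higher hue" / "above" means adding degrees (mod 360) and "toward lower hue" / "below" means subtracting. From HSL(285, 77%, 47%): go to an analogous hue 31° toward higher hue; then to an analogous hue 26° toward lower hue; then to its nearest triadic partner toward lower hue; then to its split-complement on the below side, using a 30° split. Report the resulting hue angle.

320°

analog 31° ↑ +31°: 285 + 31 = 316°
analog 26° ↓ −26°: 316 − 26 = 290°
triadic ↓ −120°: 290 − 120 = 170°
split-comp 30° ↓ +150°: 170 + 150 = 320°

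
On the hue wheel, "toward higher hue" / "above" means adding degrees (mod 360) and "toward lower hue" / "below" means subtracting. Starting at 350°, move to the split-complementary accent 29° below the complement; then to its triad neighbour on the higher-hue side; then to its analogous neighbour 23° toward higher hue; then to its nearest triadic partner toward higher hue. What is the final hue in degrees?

44°

+151° (split-comp 29° ↓): 350 + 151 = 501 → 501 − 360 = 141°
+120° (triadic ↑): 141 + 120 = 261°
+23° (analog 23° ↑): 261 + 23 = 284°
+120° (triadic ↑): 284 + 120 = 404 → 404 − 360 = 44°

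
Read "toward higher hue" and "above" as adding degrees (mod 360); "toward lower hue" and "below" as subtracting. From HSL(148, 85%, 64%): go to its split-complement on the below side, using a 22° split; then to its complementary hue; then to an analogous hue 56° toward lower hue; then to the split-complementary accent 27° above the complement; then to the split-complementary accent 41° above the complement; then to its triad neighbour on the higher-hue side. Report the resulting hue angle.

258°

split-comp 22° ↓ +158°: 148 + 158 = 306°
complement +180°: 306 + 180 = 486 → 486 − 360 = 126°
analog 56° ↓ −56°: 126 − 56 = 70°
split-comp 27° ↑ +207°: 70 + 207 = 277°
split-comp 41° ↑ +221°: 277 + 221 = 498 → 498 − 360 = 138°
triadic ↑ +120°: 138 + 120 = 258°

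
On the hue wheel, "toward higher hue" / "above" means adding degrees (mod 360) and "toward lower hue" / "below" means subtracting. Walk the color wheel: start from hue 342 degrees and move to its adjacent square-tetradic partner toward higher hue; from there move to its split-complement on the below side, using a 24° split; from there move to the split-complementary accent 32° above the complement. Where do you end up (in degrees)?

80°

+90° (square ↑): 342 + 90 = 432 → 432 − 360 = 72°
+156° (split-comp 24° ↓): 72 + 156 = 228°
+212° (split-comp 32° ↑): 228 + 212 = 440 → 440 − 360 = 80°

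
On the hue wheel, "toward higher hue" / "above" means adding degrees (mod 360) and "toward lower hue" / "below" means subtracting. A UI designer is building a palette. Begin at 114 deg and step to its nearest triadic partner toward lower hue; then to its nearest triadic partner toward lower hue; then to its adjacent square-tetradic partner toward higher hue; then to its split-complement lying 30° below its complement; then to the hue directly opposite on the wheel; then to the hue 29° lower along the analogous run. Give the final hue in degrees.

−120° (triadic ↓): 114 − 120 = -6 → -6 + 360 = 354°
−120° (triadic ↓): 354 − 120 = 234°
+90° (square ↑): 234 + 90 = 324°
+150° (split-comp 30° ↓): 324 + 150 = 474 → 474 − 360 = 114°
+180° (complement): 114 + 180 = 294°
−29° (analog 29° ↓): 294 − 29 = 265°

265°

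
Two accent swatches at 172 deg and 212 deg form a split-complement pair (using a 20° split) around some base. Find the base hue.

The accents sit 20° either side of the complement, so the complement is their short-arc midpoint on the wheel.
Short-arc midpoint of 172° and 212°: 192°.
Base is 180° from the complement: 192 − 180 = 12°

12°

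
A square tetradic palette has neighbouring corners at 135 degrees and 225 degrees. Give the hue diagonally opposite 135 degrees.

315°

A square tetradic scheme places four hues 90° apart; opposite corners are 180° apart.
135 + 180 = 315°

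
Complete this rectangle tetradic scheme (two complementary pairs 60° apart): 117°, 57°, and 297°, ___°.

237°

A rectangular tetradic uses two complementary pairs 60° apart: offsets 0°, 60°, 180°, 240°.
Among {57°, 117°, 297°}, 297° and 117° are a 180° pair.
The remaining hue 57° needs its own complement: 57 + 180 = 237°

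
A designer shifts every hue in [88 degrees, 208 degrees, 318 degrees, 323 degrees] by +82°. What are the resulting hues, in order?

170°, 290°, 40°, 45°

88 + 82 = 170°
208 + 82 = 290°
318 + 82 = 400 → 400 − 360 = 40°
323 + 82 = 405 → 405 − 360 = 45°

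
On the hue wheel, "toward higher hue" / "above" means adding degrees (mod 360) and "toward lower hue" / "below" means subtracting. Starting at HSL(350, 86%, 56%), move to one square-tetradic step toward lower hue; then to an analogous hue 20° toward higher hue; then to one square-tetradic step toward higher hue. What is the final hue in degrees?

−90° (square ↓): 350 − 90 = 260°
+20° (analog 20° ↑): 260 + 20 = 280°
+90° (square ↑): 280 + 90 = 370 → 370 − 360 = 10°

10°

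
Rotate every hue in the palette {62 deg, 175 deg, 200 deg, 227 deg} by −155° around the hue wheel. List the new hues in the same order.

267°, 20°, 45°, 72°

62 − 155 = -93 → -93 + 360 = 267°
175 − 155 = 20°
200 − 155 = 45°
227 − 155 = 72°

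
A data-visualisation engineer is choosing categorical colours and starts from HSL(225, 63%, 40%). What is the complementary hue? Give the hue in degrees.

The complement sits 180° across the wheel.
225 + 180 = 405 → 405 − 360 = 45°

45°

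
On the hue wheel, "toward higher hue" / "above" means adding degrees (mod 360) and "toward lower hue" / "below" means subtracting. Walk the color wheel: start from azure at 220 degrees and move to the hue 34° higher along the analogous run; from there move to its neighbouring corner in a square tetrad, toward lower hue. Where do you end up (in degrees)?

analog 34° ↑ +34°: 220 + 34 = 254°
square ↓ −90°: 254 − 90 = 164°

164°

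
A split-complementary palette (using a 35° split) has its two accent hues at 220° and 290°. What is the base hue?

75°

The accents sit 35° either side of the complement, so the complement is their short-arc midpoint on the wheel.
Short-arc midpoint of 220° and 290°: 255°.
Base is 180° from the complement: 255 − 180 = 75°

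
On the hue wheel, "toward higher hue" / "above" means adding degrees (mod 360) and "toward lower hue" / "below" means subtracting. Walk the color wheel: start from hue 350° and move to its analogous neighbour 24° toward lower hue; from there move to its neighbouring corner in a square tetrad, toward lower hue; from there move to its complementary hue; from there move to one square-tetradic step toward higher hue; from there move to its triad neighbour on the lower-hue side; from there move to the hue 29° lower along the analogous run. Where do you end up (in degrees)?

357°

350 − 24 = 326°   (analog 24° ↓)
326 − 90 = 236°   (square ↓)
236 + 180 = 416 → 416 − 360 = 56°   (complement)
56 + 90 = 146°   (square ↑)
146 − 120 = 26°   (triadic ↓)
26 − 29 = -3 → -3 + 360 = 357°   (analog 29° ↓)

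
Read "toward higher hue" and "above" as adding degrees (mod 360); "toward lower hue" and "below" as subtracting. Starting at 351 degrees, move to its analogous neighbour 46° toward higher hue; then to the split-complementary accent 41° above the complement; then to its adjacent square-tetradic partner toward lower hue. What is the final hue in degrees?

analog 46° ↑ +46°: 351 + 46 = 397 → 397 − 360 = 37°
split-comp 41° ↑ +221°: 37 + 221 = 258°
square ↓ −90°: 258 − 90 = 168°

168°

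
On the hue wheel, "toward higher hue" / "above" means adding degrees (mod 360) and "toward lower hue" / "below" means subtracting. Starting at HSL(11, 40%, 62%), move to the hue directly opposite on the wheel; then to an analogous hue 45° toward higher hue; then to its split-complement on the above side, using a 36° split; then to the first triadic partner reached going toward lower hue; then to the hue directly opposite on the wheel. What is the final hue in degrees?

complement +180°: 11 + 180 = 191°
analog 45° ↑ +45°: 191 + 45 = 236°
split-comp 36° ↑ +216°: 236 + 216 = 452 → 452 − 360 = 92°
triadic ↓ −120°: 92 − 120 = -28 → -28 + 360 = 332°
complement +180°: 332 + 180 = 512 → 512 − 360 = 152°

152°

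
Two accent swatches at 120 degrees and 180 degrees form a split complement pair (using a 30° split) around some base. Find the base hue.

330°

The accents sit 30° either side of the complement, so the complement is their short-arc midpoint on the wheel.
Short-arc midpoint of 120° and 180°: 150°.
Base is 180° from the complement: 150 − 180 = -30 → -30 + 360 = 330°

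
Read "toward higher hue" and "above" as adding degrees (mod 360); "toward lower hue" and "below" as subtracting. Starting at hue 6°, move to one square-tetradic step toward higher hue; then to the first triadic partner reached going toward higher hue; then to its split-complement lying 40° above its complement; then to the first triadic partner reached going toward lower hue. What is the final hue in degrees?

+90° (square ↑): 6 + 90 = 96°
+120° (triadic ↑): 96 + 120 = 216°
+220° (split-comp 40° ↑): 216 + 220 = 436 → 436 − 360 = 76°
−120° (triadic ↓): 76 − 120 = -44 → -44 + 360 = 316°

316°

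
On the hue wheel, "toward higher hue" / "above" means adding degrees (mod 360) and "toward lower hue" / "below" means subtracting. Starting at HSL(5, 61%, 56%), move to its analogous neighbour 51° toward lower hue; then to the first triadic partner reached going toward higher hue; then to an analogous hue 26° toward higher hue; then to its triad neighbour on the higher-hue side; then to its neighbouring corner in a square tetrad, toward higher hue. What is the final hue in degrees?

310°

analog 51° ↓ −51°: 5 − 51 = -46 → -46 + 360 = 314°
triadic ↑ +120°: 314 + 120 = 434 → 434 − 360 = 74°
analog 26° ↑ +26°: 74 + 26 = 100°
triadic ↑ +120°: 100 + 120 = 220°
square ↑ +90°: 220 + 90 = 310°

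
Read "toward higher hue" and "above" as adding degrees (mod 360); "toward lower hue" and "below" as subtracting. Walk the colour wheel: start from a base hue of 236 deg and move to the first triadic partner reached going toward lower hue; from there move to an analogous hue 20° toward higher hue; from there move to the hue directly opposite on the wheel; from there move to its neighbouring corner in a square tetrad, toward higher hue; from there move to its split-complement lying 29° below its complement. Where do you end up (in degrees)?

triadic ↓ −120°: 236 − 120 = 116°
analog 20° ↑ +20°: 116 + 20 = 136°
complement +180°: 136 + 180 = 316°
square ↑ +90°: 316 + 90 = 406 → 406 − 360 = 46°
split-comp 29° ↓ +151°: 46 + 151 = 197°

197°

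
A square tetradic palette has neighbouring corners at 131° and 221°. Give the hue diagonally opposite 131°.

311°

A square tetradic scheme places four hues 90° apart; opposite corners are 180° apart.
131 + 180 = 311°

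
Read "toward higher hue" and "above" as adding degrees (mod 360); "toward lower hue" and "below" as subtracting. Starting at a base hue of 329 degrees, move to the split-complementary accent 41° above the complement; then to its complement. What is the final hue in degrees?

split-comp 41° ↑ +221°: 329 + 221 = 550 → 550 − 360 = 190°
complement +180°: 190 + 180 = 370 → 370 − 360 = 10°

10°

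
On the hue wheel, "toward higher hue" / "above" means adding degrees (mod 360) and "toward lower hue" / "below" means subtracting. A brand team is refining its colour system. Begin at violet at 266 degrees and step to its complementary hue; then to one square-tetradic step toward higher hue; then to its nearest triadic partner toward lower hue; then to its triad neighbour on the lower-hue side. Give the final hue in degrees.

296°

complement +180°: 266 + 180 = 446 → 446 − 360 = 86°
square ↑ +90°: 86 + 90 = 176°
triadic ↓ −120°: 176 − 120 = 56°
triadic ↓ −120°: 56 − 120 = -64 → -64 + 360 = 296°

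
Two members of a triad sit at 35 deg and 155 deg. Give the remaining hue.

275°

A triad spaces three hues 120° apart.
The full set is {35°, 155°, 275°}.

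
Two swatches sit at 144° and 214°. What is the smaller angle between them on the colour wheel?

70°

|144 − 214| = 70.
70 ≤ 180, so the shorter arc is 70°.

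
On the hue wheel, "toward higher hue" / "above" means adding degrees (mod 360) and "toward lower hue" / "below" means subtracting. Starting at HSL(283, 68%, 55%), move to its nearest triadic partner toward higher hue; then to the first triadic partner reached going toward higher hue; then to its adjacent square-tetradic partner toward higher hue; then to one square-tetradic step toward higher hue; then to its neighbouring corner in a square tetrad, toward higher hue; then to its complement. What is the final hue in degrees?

283 + 120 = 403 → 403 − 360 = 43°   (triadic ↑)
43 + 120 = 163°   (triadic ↑)
163 + 90 = 253°   (square ↑)
253 + 90 = 343°   (square ↑)
343 + 90 = 433 → 433 − 360 = 73°   (square ↑)
73 + 180 = 253°   (complement)

253°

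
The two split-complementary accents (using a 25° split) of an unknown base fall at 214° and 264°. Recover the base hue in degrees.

59°

The accents sit 25° either side of the complement, so the complement is their short-arc midpoint on the wheel.
Short-arc midpoint of 214° and 264°: 239°.
Base is 180° from the complement: 239 − 180 = 59°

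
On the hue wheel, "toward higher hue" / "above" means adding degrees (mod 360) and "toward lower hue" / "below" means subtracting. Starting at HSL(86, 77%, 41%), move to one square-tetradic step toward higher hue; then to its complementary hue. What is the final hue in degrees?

+90° (square ↑): 86 + 90 = 176°
+180° (complement): 176 + 180 = 356°

356°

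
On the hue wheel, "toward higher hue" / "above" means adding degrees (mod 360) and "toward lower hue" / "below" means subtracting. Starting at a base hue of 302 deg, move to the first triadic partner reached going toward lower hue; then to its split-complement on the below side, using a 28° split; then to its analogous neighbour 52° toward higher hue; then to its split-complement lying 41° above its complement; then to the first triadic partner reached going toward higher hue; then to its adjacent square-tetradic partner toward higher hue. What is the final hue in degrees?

triadic ↓ −120°: 302 − 120 = 182°
split-comp 28° ↓ +152°: 182 + 152 = 334°
analog 52° ↑ +52°: 334 + 52 = 386 → 386 − 360 = 26°
split-comp 41° ↑ +221°: 26 + 221 = 247°
triadic ↑ +120°: 247 + 120 = 367 → 367 − 360 = 7°
square ↑ +90°: 7 + 90 = 97°

97°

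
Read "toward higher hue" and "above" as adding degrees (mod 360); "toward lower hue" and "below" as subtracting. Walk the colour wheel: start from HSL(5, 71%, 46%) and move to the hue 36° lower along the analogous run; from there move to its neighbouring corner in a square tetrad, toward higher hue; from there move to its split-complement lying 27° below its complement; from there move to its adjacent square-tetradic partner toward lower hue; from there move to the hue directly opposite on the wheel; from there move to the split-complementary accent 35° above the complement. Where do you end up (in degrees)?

5 − 36 = -31 → -31 + 360 = 329°   (analog 36° ↓)
329 + 90 = 419 → 419 − 360 = 59°   (square ↑)
59 + 153 = 212°   (split-comp 27° ↓)
212 − 90 = 122°   (square ↓)
122 + 180 = 302°   (complement)
302 + 215 = 517 → 517 − 360 = 157°   (split-comp 35° ↑)

157°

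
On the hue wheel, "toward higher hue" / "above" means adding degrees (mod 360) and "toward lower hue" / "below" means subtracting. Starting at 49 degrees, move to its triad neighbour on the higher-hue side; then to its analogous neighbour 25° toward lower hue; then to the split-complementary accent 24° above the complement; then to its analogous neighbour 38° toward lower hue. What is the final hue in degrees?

+120° (triadic ↑): 49 + 120 = 169°
−25° (analog 25° ↓): 169 − 25 = 144°
+204° (split-comp 24° ↑): 144 + 204 = 348°
−38° (analog 38° ↓): 348 − 38 = 310°

310°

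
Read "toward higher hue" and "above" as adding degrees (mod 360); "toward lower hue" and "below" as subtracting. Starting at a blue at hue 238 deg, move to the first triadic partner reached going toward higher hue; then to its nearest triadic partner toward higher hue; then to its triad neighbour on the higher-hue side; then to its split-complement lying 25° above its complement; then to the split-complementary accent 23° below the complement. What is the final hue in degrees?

triadic ↑ +120°: 238 + 120 = 358°
triadic ↑ +120°: 358 + 120 = 478 → 478 − 360 = 118°
triadic ↑ +120°: 118 + 120 = 238°
split-comp 25° ↑ +205°: 238 + 205 = 443 → 443 − 360 = 83°
split-comp 23° ↓ +157°: 83 + 157 = 240°

240°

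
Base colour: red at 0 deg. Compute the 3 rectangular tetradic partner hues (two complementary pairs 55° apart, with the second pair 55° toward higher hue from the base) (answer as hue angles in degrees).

A rectangular tetradic uses two complementary pairs 55° apart: offsets 0°, 55°, 180°, 235°.
0 + 55 = 55°
0 + 180 = 180°
0 + 235 = 235°

55°, 180° and 235°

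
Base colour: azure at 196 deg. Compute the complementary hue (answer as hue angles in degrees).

16°

The complement sits 180° across the wheel.
196 + 180 = 376 → 376 − 360 = 16°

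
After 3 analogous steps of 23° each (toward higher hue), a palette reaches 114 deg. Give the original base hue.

3 steps of 23° (toward higher hue) give a net shift of +69°.
Start = end − shift: 114 − 69 = 45°

45°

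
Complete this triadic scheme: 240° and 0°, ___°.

120°

A triad places three hues 120° apart.
The full set through 0° is {0°, 120°, 240°}.
Given {0°, 240°}, the missing hue is 120°.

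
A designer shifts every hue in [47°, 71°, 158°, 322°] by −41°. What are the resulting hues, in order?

47 − 41 = 6°
71 − 41 = 30°
158 − 41 = 117°
322 − 41 = 281°

6°, 30°, 117°, 281°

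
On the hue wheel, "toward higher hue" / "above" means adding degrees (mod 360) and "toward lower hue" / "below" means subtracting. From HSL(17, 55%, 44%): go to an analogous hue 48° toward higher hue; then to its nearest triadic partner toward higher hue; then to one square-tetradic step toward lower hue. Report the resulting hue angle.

95°

analog 48° ↑ +48°: 17 + 48 = 65°
triadic ↑ +120°: 65 + 120 = 185°
square ↓ −90°: 185 − 90 = 95°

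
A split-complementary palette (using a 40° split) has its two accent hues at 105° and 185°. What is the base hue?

325°

The accents sit 40° either side of the complement, so the complement is their short-arc midpoint on the wheel.
Short-arc midpoint of 105° and 185°: 145°.
Base is 180° from the complement: 145 − 180 = -35 → -35 + 360 = 325°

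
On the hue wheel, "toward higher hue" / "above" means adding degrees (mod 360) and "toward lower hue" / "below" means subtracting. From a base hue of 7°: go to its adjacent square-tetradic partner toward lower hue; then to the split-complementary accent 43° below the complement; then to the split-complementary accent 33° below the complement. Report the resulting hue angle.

201°

−90° (square ↓): 7 − 90 = -83 → -83 + 360 = 277°
+137° (split-comp 43° ↓): 277 + 137 = 414 → 414 − 360 = 54°
+147° (split-comp 33° ↓): 54 + 147 = 201°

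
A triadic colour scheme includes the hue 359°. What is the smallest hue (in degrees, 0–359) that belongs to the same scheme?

119°

A triad places three hues 120° apart.
The full set through 359° is {119°, 239°, 359°}.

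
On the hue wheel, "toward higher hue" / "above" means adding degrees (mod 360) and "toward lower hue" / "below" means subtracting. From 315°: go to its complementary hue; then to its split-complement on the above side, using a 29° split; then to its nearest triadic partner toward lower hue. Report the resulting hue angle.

224°

+180° (complement): 315 + 180 = 495 → 495 − 360 = 135°
+209° (split-comp 29° ↑): 135 + 209 = 344°
−120° (triadic ↓): 344 − 120 = 224°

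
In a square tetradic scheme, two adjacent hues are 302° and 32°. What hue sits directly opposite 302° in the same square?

122°

A square tetradic scheme places four hues 90° apart; opposite corners are 180° apart.
302 + 180 = 482 → 482 − 360 = 122°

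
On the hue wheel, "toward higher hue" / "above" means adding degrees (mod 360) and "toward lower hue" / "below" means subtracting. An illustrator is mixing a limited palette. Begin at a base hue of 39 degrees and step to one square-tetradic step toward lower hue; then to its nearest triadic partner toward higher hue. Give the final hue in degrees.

square ↓ −90°: 39 − 90 = -51 → -51 + 360 = 309°
triadic ↑ +120°: 309 + 120 = 429 → 429 − 360 = 69°

69°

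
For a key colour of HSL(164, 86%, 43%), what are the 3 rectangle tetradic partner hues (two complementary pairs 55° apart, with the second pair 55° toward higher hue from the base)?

219°, 344°, 39°

A rectangular tetradic uses two complementary pairs 55° apart: offsets 0°, 55°, 180°, 235°.
164 + 55 = 219°
164 + 180 = 344°
164 + 235 = 399 → 399 − 360 = 39°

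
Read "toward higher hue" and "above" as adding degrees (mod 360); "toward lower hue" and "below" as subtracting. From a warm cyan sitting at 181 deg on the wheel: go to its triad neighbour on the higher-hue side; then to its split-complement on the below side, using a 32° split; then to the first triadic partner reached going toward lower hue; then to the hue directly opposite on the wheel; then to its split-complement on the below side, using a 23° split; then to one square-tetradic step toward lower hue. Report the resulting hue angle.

216°

triadic ↑ +120°: 181 + 120 = 301°
split-comp 32° ↓ +148°: 301 + 148 = 449 → 449 − 360 = 89°
triadic ↓ −120°: 89 − 120 = -31 → -31 + 360 = 329°
complement +180°: 329 + 180 = 509 → 509 − 360 = 149°
split-comp 23° ↓ +157°: 149 + 157 = 306°
square ↓ −90°: 306 − 90 = 216°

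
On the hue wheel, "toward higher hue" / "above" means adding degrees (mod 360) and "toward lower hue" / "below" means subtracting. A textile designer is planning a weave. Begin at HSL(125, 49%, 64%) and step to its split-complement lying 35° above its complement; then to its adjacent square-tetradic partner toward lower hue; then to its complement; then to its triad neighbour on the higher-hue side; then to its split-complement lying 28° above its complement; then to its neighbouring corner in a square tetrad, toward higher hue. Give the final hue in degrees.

125 + 215 = 340°   (split-comp 35° ↑)
340 − 90 = 250°   (square ↓)
250 + 180 = 430 → 430 − 360 = 70°   (complement)
70 + 120 = 190°   (triadic ↑)
190 + 208 = 398 → 398 − 360 = 38°   (split-comp 28° ↑)
38 + 90 = 128°   (square ↑)

128°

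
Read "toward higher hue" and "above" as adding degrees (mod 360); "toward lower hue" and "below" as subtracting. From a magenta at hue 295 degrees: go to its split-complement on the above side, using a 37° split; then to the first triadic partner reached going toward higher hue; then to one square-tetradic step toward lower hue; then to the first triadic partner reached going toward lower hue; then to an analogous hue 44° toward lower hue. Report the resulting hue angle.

+217° (split-comp 37° ↑): 295 + 217 = 512 → 512 − 360 = 152°
+120° (triadic ↑): 152 + 120 = 272°
−90° (square ↓): 272 − 90 = 182°
−120° (triadic ↓): 182 − 120 = 62°
−44° (analog 44° ↓): 62 − 44 = 18°

18°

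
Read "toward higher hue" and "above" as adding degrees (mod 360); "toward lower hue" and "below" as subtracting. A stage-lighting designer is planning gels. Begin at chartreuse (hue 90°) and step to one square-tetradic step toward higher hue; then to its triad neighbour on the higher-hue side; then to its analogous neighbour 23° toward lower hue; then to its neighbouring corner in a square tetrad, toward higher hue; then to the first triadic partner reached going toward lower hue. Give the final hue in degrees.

square ↑ +90°: 90 + 90 = 180°
triadic ↑ +120°: 180 + 120 = 300°
analog 23° ↓ −23°: 300 − 23 = 277°
square ↑ +90°: 277 + 90 = 367 → 367 − 360 = 7°
triadic ↓ −120°: 7 − 120 = -113 → -113 + 360 = 247°

247°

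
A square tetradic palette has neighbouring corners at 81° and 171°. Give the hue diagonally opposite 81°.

261°

A square tetradic scheme places four hues 90° apart; opposite corners are 180° apart.
81 + 180 = 261°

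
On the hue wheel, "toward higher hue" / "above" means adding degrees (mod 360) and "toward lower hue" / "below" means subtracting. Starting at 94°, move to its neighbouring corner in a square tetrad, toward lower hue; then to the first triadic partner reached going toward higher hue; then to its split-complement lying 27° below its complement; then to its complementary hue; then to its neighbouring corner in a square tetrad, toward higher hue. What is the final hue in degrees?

187°

94 − 90 = 4°   (square ↓)
4 + 120 = 124°   (triadic ↑)
124 + 153 = 277°   (split-comp 27° ↓)
277 + 180 = 457 → 457 − 360 = 97°   (complement)
97 + 90 = 187°   (square ↑)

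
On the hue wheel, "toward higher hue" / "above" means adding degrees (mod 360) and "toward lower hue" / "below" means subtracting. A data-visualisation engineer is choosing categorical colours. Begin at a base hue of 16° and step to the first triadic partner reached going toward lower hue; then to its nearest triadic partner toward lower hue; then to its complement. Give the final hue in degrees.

316°

triadic ↓ −120°: 16 − 120 = -104 → -104 + 360 = 256°
triadic ↓ −120°: 256 − 120 = 136°
complement +180°: 136 + 180 = 316°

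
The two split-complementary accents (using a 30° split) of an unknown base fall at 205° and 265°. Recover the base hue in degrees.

The accents sit 30° either side of the complement, so the complement is their short-arc midpoint on the wheel.
Short-arc midpoint of 205° and 265°: 235°.
Base is 180° from the complement: 235 − 180 = 55°

55°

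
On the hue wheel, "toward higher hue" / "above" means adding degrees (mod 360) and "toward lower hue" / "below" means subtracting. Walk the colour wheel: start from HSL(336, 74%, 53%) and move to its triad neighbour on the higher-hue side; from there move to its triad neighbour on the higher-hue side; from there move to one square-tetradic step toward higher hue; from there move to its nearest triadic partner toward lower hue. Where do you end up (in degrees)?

triadic ↑ +120°: 336 + 120 = 456 → 456 − 360 = 96°
triadic ↑ +120°: 96 + 120 = 216°
square ↑ +90°: 216 + 90 = 306°
triadic ↓ −120°: 306 − 120 = 186°

186°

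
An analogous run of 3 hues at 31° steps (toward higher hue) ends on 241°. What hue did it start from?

2 steps of 31° (toward higher hue) give a net shift of +62°.
Start = end − shift: 241 − 62 = 179°

179°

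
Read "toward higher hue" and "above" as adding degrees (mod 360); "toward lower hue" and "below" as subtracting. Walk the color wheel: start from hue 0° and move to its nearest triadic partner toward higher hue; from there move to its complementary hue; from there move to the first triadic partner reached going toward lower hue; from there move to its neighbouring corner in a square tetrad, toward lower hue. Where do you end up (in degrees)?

0 + 120 = 120°   (triadic ↑)
120 + 180 = 300°   (complement)
300 − 120 = 180°   (triadic ↓)
180 − 90 = 90°   (square ↓)

90°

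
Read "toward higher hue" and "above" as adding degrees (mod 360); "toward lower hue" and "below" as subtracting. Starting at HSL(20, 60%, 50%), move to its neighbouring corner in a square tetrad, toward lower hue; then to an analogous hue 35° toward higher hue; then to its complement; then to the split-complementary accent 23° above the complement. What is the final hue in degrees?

348°

−90° (square ↓): 20 − 90 = -70 → -70 + 360 = 290°
+35° (analog 35° ↑): 290 + 35 = 325°
+180° (complement): 325 + 180 = 505 → 505 − 360 = 145°
+203° (split-comp 23° ↑): 145 + 203 = 348°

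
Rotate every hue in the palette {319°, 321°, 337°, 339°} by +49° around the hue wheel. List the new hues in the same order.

319 + 49 = 368 → 368 − 360 = 8°
321 + 49 = 370 → 370 − 360 = 10°
337 + 49 = 386 → 386 − 360 = 26°
339 + 49 = 388 → 388 − 360 = 28°

8°, 10°, 26°, 28°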